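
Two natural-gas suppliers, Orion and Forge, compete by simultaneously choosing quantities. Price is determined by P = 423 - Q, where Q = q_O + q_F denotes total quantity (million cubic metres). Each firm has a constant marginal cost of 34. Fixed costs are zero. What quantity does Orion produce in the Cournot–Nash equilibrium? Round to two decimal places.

129.67

A representative firm's profit is π_i = q_i(423 - Q) - 34q_i.
Setting ∂π_i/∂q_i = 0 with rivals' quantities fixed: 389 - 2q_i - q_j = 0.
By symmetry each firm produces the same amount; substituting q_j = q_i yields q_i = 389/3.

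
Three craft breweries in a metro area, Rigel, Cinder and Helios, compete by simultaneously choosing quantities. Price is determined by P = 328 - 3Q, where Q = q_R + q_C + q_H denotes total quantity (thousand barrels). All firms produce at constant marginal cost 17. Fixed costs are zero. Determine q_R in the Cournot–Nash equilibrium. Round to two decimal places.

Each firm earns π_i = (328 - 3Q)q_i - 17q_i.
Setting ∂π_i/∂q_i = 0 with rivals' quantities fixed: 311 - 6q_i - 3·Σ_{j≠i} q_j = 0.
With identical firms every q_j equals q_i, so Σ_{j≠i} q_j = 2q_i and 311 = 12q_i, giving q_i = 311/12.

25.92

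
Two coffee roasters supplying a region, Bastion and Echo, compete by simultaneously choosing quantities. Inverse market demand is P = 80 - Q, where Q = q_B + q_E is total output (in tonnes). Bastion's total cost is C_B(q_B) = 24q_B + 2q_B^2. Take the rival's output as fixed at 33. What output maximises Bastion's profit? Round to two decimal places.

3.83

With the rival's output fixed at 33, Bastion's profit is π_B = (80 - 33 - q_B)q_B - (24q_B + 2q_B²) = (47 - q_B)q_B - (24q_B + 2q_B²).
∂π_B/∂q_B = 23 - 6q_B = 0, so q_B = 23/6.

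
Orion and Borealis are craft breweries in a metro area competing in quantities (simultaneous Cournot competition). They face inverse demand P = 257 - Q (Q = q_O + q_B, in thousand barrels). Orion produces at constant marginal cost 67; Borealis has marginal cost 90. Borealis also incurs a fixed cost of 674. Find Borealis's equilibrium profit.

Orion's profit: π_O = (257 - Q)q_O - (67q_O). Setting ∂π_O/∂q_O = 0: 190 - 2q_O - (q_B) = 0.
Borealis's first-order condition: 167 - 2q_B - (q_O) = 0.
Rearranging gives the reaction functions q_O = (190 - q_B)/2 and q_B = (167 - q_O)/2.
Substituting one into the other gives q_O = 71 and q_B = 48.
Price P = 257 - 119 = 138.
Borealis's profit: (138 - 90)·48 - 674 = 1630.

1630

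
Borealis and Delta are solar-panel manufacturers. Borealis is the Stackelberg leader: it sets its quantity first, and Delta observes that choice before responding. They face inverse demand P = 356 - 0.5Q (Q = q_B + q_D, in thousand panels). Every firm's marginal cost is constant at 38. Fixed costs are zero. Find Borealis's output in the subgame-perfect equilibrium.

318

Solve by backward induction. Given q_B, the follower Delta maximises π_D = (356 - (1/2)q_B - (1/2)q_D)q_D - 38q_D.
Setting the follower's marginal profit to zero, 318 - (1/2)q_B - q_D = 0, i.e. q_D = (318 - (1/2)q_B).
Borealis substitutes q_D(q_B) into its own profit: π_B = q_B(356 - (1/2)q_B - (318 - (1/2)q_B)/2) - 38q_B = (197 - (1/4)q_B)q_B - 38q_B.
Maximising: ∂π_B/∂q_B = 159 - (1/2)q_B = 0, giving q_B = 318.
Then q_D = (318 - (1/2)·318) = 159.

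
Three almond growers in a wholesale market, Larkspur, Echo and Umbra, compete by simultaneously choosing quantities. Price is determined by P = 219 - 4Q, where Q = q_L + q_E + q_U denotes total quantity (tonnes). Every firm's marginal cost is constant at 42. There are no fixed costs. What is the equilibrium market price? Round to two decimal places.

86.25

A representative firm's profit is π_i = q_i(219 - 4Q) - 42q_i.
First-order condition (treating rivals' output as given): 177 - 8q_i - 4·Σ_{j≠i} q_j = 0.
By symmetry each firm produces the same amount; substituting Σ_{j≠i} q_j = 2q_i yields q_i = 177/16.
Total output Q = 531/16, so price P = 219 - 4·(531/16) = 345/4.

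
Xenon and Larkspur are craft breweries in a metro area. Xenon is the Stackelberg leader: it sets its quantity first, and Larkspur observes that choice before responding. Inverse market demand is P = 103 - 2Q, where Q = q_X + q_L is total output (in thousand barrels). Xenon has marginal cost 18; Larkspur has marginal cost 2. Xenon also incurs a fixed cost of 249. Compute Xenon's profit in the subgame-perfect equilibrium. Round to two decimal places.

48.56

The follower Larkspur best-responds to any q_X: π_L = (103 - 2Q)q_L - 2q_L.
Follower FOC: 101 - 2q_X - 4q_L = 0, so q_L(q_X) = (101 - 2q_X)/4.
Xenon substitutes q_L(q_X) into its own profit: π_X = q_X(103 - 2q_X - (101 - 2q_X)/2) - 18q_X = (105/2 - q_X)q_X - 18q_X.
Leader FOC: 69/2 - 2q_X = 0, so q_X = 69/4.
Then q_L = (101 - 2·(69/4))/4 = 133/8.
Price P = 103 - 2·(271/8) = 141/4.
Xenon's profit: (141/4 - 18)·(69/4) - 249 = 777/16.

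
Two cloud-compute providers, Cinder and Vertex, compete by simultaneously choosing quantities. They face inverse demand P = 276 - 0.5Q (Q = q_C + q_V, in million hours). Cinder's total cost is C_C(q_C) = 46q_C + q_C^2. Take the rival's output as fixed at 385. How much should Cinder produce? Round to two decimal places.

With the rival's output fixed at 385, Cinder's profit is π_C = (276 - (1/2)·385 - (1/2)q_C)q_C - (46q_C + q_C²) = (167/2 - (1/2)q_C)q_C - (46q_C + q_C²).
∂π_C/∂q_C = 75/2 - 3q_C = 0, so q_C = 25/2.

12.50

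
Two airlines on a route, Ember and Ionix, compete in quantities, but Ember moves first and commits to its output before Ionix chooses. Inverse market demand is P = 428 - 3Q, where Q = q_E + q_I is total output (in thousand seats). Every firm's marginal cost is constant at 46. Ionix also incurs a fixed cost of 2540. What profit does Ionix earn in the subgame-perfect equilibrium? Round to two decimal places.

Solve by backward induction. Given q_E, the follower Ionix maximises π_I = (428 - 3q_E - 3q_I)q_I - 46q_I.
Setting the follower's marginal profit to zero, 382 - 3q_E - 6q_I = 0, i.e. q_I = (382 - 3q_E)/6.
Ember substitutes q_I(q_E) into its own profit: π_E = q_E(428 - 3q_E - (382 - 3q_E)/2) - 46q_E = (237 - (3/2)q_E)q_E - 46q_E.
The leader's first-order condition 191 - 3q_E = 0 yields q_E = 191/3.
Then q_I = (382 - 3·(191/3))/6 = 191/6.
Price P = 428 - 3·(191/2) = 283/2.
Ionix's profit: (283/2 - 46)·(191/6) - 2540 = 500.0833.

500.08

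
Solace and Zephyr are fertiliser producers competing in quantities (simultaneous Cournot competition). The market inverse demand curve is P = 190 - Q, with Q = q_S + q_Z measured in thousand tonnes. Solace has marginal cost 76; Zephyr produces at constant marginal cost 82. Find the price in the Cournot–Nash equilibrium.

116

Solace's profit: π_S = (190 - Q)q_S - (76q_S). Setting ∂π_S/∂q_S = 0: 114 - 2q_S - (q_Z) = 0.
Zephyr's profit: π_Z = (190 - Q)q_Z - (82q_Z). Setting ∂π_Z/∂q_Z = 0: 108 - 2q_Z - (q_S) = 0.
So q_S = (114 - q_Z)/2 and q_Z = (108 - q_S)/2.
Substituting one into the other gives q_S = 40 and q_Z = 34.
Total output Q = 74, so price P = 190 - 74 = 116.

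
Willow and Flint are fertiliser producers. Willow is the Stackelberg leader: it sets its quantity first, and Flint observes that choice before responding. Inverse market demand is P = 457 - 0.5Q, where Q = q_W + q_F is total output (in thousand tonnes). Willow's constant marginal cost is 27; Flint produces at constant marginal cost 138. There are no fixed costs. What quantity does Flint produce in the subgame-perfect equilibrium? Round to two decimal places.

The follower Flint best-responds to any q_W: π_F = (457 - 0.5Q)q_F - 138q_F.
Setting the follower's marginal profit to zero, 319 - (1/2)q_W - q_F = 0, i.e. q_F = (319 - (1/2)q_W).
The leader anticipates this reaction. Substituting into P = 457 - 0.5Q gives P = 595/2 - (1/4)q_W, so π_W = (595/2 - (1/4)q_W)q_W - 27q_W.
Leader FOC: 541/2 - (1/2)q_W = 0, so q_W = 541.
Then q_F = (319 - (1/2)·541) = 97/2.

48.50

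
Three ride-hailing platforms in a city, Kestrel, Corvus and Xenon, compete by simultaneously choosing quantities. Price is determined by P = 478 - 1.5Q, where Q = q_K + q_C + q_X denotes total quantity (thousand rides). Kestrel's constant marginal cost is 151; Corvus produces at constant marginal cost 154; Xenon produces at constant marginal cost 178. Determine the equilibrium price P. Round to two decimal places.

240.25

Kestrel's profit: π_K = (478 - 1.5Q)q_K - (151q_K). Setting ∂π_K/∂q_K = 0: 327 - 3q_K - (3/2)(q_C + q_X) = 0.
Corvus's first-order condition: 324 - 3q_C - (3/2)(q_K + q_X) = 0.
Xenon's profit: π_X = (478 - 1.5Q)q_X - (178q_X). Setting ∂π_X/∂q_X = 0: 300 - 3q_X - (3/2)(q_K + q_C) = 0.
Adding the 3 conditions: 951 − 3Q − 3Q = 0, i.e. Q = 317/2.
Back-substituting: q_K = (327 − 951/4)/(3/2) = 119/2, q_C = (324 − 951/4)/(3/2) = 115/2, q_X = (300 − 951/4)/(3/2) = 83/2.
Total output Q = 317/2, so price P = 478 - (3/2)·(317/2) = 961/4.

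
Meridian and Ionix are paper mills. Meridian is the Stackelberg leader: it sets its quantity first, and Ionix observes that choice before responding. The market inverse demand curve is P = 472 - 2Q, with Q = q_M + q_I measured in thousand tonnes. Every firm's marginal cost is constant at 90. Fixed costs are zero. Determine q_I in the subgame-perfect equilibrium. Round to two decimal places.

Solve by backward induction. Given q_M, the follower Ionix maximises π_I = (472 - 2q_M - 2q_I)q_I - 90q_I.
Setting the follower's marginal profit to zero, 382 - 2q_M - 4q_I = 0, i.e. q_I = (382 - 2q_M)/4.
Meridian substitutes q_I(q_M) into its own profit: π_M = q_M(472 - 2q_M - (382 - 2q_M)/2) - 90q_M = (281 - q_M)q_M - 90q_M.
Maximising: ∂π_M/∂q_M = 191 - 2q_M = 0, giving q_M = 191/2.
Then q_I = (382 - 2·(191/2))/4 = 191/4.

47.75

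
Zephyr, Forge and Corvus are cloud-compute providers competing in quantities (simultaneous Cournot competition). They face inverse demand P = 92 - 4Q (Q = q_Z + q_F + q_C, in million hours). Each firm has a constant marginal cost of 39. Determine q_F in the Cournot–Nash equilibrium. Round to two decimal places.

Each firm earns π_i = (92 - 4Q)q_i - 39q_i.
Setting ∂π_i/∂q_i = 0 with rivals' quantities fixed: 53 - 8q_i - 4·Σ_{j≠i} q_j = 0.
With identical firms every q_j equals q_i, so Σ_{j≠i} q_j = 2q_i and 53 = 16q_i, giving q_i = 53/16.

3.31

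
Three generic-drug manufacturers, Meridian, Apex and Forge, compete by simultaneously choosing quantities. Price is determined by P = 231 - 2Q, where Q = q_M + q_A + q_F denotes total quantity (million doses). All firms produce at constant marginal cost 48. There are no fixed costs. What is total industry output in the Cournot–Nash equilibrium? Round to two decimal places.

68.63

Each firm earns π_i = (231 - 2Q)q_i - 48q_i.
First-order condition (treating rivals' output as given): 183 - 4q_i - 2·Σ_{j≠i} q_j = 0.
With identical firms every q_j equals q_i, so Σ_{j≠i} q_j = 2q_i and 183 = 8q_i, giving q_i = 183/8.
Total output Q = 183/8 + 183/8 + 183/8 = 549/8.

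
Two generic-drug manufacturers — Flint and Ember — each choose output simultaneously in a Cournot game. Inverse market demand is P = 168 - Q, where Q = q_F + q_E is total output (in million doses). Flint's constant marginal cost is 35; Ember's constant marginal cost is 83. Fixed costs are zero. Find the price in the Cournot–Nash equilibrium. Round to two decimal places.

Flint's profit: π_F = (168 - Q)q_F - (35q_F). Setting ∂π_F/∂q_F = 0: 133 - 2q_F - (q_E) = 0.
Ember's profit: π_E = (168 - Q)q_E - (83q_E). Setting ∂π_E/∂q_E = 0: 85 - 2q_E - (q_F) = 0.
So q_F = (133 - q_E)/2 and q_E = (85 - q_F)/2.
Substituting one into the other gives q_F = 181/3 and q_E = 37/3.
Total output Q = 218/3, so price P = 168 - 218/3 = 286/3.

95.33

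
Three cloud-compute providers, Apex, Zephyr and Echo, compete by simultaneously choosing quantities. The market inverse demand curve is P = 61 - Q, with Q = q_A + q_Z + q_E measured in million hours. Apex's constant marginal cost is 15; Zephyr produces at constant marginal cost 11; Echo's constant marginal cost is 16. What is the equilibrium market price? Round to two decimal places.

25.75

Apex's profit: π_A = (61 - Q)q_A - (15q_A). Setting ∂π_A/∂q_A = 0: 46 - 2q_A - (q_Z + q_E) = 0.
Zephyr's first-order condition: 50 - 2q_Z - (q_A + q_E) = 0.
Echo's first-order condition: 45 - 2q_E - (q_A + q_Z) = 0.
Adding the 3 conditions: 141 − 2Q − 2Q = 0, i.e. Q = 141/4.
Back-substituting: q_A = (46 − 141/4) = 43/4, q_Z = (50 − 141/4) = 59/4, q_E = (45 − 141/4) = 39/4.
Total output Q = 141/4, so price P = 61 - 141/4 = 103/4.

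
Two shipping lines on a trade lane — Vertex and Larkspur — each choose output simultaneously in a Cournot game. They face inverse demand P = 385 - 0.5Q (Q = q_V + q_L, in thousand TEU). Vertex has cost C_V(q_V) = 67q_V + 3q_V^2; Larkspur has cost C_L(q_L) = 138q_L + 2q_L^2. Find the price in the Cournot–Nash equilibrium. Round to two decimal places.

341.31

Vertex's profit: π_V = (385 - 0.5Q)q_V - (67q_V + 3q_V²). Setting ∂π_V/∂q_V = 0: 318 - 7q_V - (1/2)(q_L) = 0.
Larkspur's first-order condition: 247 - 5q_L - (1/2)(q_V) = 0.
So q_V = (318 - (1/2)q_L)/7 and q_L = (247 - (1/2)q_V)/5.
Solving the pair: q_V = 42.2014, q_L = 45.1799.
Total output Q = 87.3813, so price P = 385 - (1/2)·87.3813 = 341.3094.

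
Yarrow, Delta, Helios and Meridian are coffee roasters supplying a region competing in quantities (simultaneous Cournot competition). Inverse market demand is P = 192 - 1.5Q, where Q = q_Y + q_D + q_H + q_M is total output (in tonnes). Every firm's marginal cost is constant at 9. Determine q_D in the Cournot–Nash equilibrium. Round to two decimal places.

24.40

A representative firm's profit is π_i = q_i(192 - 1.5Q) - 9q_i.
First-order condition (treating rivals' output as given): 183 - 3q_i - (3/2)·Σ_{j≠i} q_j = 0.
By symmetry each firm produces the same amount; substituting Σ_{j≠i} q_j = 3q_i yields q_i = 183/(15/2) = 122/5.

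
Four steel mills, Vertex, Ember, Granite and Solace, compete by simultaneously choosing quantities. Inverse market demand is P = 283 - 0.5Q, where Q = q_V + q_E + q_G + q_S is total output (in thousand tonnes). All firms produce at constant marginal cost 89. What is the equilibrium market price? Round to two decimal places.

127.80

Each firm earns π_i = (283 - 0.5Q)q_i - 89q_i.
First-order condition (treating rivals' output as given): 194 - q_i - (1/2)·Σ_{j≠i} q_j = 0.
By symmetry each firm produces the same amount; substituting Σ_{j≠i} q_j = 3q_i yields q_i = 194/(5/2) = 388/5.
Total output Q = 1552/5, so price P = 283 - (1/2)·(1552/5) = 639/5.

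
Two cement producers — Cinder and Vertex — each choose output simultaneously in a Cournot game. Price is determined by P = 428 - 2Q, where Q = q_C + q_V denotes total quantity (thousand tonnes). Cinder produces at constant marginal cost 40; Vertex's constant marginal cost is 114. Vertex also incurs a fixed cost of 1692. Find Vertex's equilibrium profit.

1508

Cinder's profit: π_C = (428 - 2Q)q_C - (40q_C). Setting ∂π_C/∂q_C = 0: 388 - 4q_C - 2(q_V) = 0.
Vertex's first-order condition: 314 - 4q_V - 2(q_C) = 0.
Rearranging gives the reaction functions q_C = (388 - 2q_V)/4 and q_V = (314 - 2q_C)/4.
Substituting one into the other gives q_C = 77 and q_V = 40.
Price P = 428 - 2·117 = 194.
Vertex's profit: (194 - 114)·40 - 1692 = 1508.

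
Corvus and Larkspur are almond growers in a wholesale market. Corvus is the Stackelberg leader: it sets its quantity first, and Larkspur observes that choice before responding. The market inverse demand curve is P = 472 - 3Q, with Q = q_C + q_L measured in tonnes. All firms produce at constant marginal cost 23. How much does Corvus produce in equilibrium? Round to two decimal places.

Solve by backward induction. Given q_C, the follower Larkspur maximises π_L = (472 - 3q_C - 3q_L)q_L - 23q_L.
Setting the follower's marginal profit to zero, 449 - 3q_C - 6q_L = 0, i.e. q_L = (449 - 3q_C)/6.
Corvus substitutes q_L(q_C) into its own profit: π_C = q_C(472 - 3q_C - (449 - 3q_C)/2) - 23q_C = (495/2 - (3/2)q_C)q_C - 23q_C.
Maximising: ∂π_C/∂q_C = 449/2 - 3q_C = 0, giving q_C = 449/6.
Then q_L = (449 - 3·(449/6))/6 = 449/12.

74.83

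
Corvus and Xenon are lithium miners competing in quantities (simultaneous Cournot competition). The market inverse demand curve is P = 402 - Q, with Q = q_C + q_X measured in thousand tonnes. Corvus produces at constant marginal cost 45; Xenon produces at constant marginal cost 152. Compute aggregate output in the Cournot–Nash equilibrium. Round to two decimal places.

Corvus's profit: π_C = (402 - Q)q_C - (45q_C). Setting ∂π_C/∂q_C = 0: 357 - 2q_C - (q_X) = 0.
Xenon's profit: π_X = (402 - Q)q_X - (152q_X). Setting ∂π_X/∂q_X = 0: 250 - 2q_X - (q_C) = 0.
Rearranging gives the reaction functions q_C = (357 - q_X)/2 and q_X = (250 - q_C)/2.
Solving the pair: q_C = 464/3, q_X = 143/3.
Total output Q = 464/3 + 143/3 = 607/3.

202.33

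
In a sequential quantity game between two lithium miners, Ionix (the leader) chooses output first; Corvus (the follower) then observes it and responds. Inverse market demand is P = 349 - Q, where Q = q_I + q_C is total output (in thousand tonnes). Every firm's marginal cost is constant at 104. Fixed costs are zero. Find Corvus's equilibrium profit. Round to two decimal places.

The follower Corvus best-responds to any q_I: π_C = (349 - Q)q_C - 104q_C.
Setting the follower's marginal profit to zero, 245 - q_I - 2q_C = 0, i.e. q_C = (245 - q_I)/2.
Ionix substitutes q_C(q_I) into its own profit: π_I = q_I(349 - q_I - (245 - q_I)/2) - 104q_I = (453/2 - (1/2)q_I)q_I - 104q_I.
The leader's first-order condition 245/2 - q_I = 0 yields q_I = 245/2.
Then q_C = (245 - 245/2)/2 = 245/4.
Price P = 349 - 735/4 = 661/4.
Corvus's profit: (661/4 - 104)·(245/4) = 3751.5625.

3751.56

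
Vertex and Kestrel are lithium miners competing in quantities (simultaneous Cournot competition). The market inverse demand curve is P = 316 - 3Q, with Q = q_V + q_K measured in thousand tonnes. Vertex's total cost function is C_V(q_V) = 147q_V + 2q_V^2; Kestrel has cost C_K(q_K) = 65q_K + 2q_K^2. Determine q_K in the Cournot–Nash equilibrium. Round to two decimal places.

22.01

Vertex's profit: π_V = (316 - 3Q)q_V - (147q_V + 2q_V²). Setting ∂π_V/∂q_V = 0: 169 - 10q_V - 3(q_K) = 0.
Kestrel's first-order condition: 251 - 10q_K - 3(q_V) = 0.
Best responses: q_V = (169 - 3q_K)/10, q_K = (251 - 3q_V)/10.
Solving the pair: q_V = 937/91, q_K = 22.0110.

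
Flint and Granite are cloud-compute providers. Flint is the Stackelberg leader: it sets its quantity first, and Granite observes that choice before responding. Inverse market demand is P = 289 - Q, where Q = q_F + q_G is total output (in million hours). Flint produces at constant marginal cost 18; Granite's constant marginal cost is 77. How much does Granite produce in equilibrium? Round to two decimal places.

Solve by backward induction. Given q_F, the follower Granite maximises π_G = (289 - q_F - q_G)q_G - 77q_G.
∂π_G/∂q_G = 212 - q_F - 2q_G = 0 gives the reaction function q_G = (212 - q_F)/2.
The leader anticipates this reaction. Substituting into P = 289 - Q gives P = 183 - (1/2)q_F, so π_F = (183 - (1/2)q_F)q_F - 18q_F.
Leader FOC: 165 - q_F = 0, so q_F = 165.
Then q_G = (212 - 165)/2 = 47/2.

23.50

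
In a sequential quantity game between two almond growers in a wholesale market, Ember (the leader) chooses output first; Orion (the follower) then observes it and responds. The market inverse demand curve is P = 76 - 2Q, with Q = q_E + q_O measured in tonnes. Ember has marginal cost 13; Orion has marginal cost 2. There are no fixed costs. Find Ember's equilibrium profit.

Solve by backward induction. Given q_E, the follower Orion maximises π_O = (76 - 2q_E - 2q_O)q_O - 2q_O.
Setting the follower's marginal profit to zero, 74 - 2q_E - 4q_O = 0, i.e. q_O = (74 - 2q_E)/4.
Ember substitutes q_O(q_E) into its own profit: π_E = q_E(76 - 2q_E - (74 - 2q_E)/2) - 13q_E = (39 - q_E)q_E - 13q_E.
Maximising: ∂π_E/∂q_E = 26 - 2q_E = 0, giving q_E = 13.
Then q_O = (74 - 2·13)/4 = 12.
Price P = 76 - 2·25 = 26.
Ember's profit: (26 - 13)·13 = 169.

169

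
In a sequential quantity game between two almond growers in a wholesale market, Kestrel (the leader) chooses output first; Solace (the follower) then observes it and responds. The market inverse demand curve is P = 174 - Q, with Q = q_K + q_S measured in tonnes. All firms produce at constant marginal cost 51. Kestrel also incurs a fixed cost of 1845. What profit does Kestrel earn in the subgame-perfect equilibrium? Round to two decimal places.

Solve by backward induction. Given q_K, the follower Solace maximises π_S = (174 - q_K - q_S)q_S - 51q_S.
∂π_S/∂q_S = 123 - q_K - 2q_S = 0 gives the reaction function q_S = (123 - q_K)/2.
Kestrel substitutes q_S(q_K) into its own profit: π_K = q_K(174 - q_K - (123 - q_K)/2) - 51q_K = (225/2 - (1/2)q_K)q_K - 51q_K.
The leader's first-order condition 123/2 - q_K = 0 yields q_K = 123/2.
Then q_S = (123 - 123/2)/2 = 123/4.
Price P = 174 - 369/4 = 327/4.
Kestrel's profit: (327/4 - 51)·(123/2) - 1845 = 369/8.

46.13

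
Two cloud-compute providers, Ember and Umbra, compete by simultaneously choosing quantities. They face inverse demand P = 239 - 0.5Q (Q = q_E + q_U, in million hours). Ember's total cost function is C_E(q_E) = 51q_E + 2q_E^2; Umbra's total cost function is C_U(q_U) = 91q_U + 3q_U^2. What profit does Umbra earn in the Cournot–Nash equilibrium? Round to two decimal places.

1209.55

Ember's profit: π_E = (239 - 0.5Q)q_E - (51q_E + 2q_E²). Setting ∂π_E/∂q_E = 0: 188 - 5q_E - (1/2)(q_U) = 0.
Umbra's first-order condition: 148 - 7q_U - (1/2)(q_E) = 0.
So q_E = (188 - (1/2)q_U)/5 and q_U = (148 - (1/2)q_E)/7.
Substituting one into the other gives q_E = 35.7410 and q_U = 18.5899.
Price P = 239 - (1/2)·54.3309 = 211.8345.
Umbra's profit: 211.8345·18.5899 - 91·18.5899 - 3·18.5899² = 1209.5490.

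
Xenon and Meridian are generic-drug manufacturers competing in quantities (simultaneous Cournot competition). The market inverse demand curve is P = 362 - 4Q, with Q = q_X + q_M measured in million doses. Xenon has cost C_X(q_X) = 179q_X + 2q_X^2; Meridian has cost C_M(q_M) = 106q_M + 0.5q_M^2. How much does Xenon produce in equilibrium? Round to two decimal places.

Xenon's profit: π_X = (362 - 4Q)q_X - (179q_X + 2q_X²). Setting ∂π_X/∂q_X = 0: 183 - 12q_X - 4(q_M) = 0.
Meridian's profit: π_M = (362 - 4Q)q_M - (106q_M + (1/2)q_M²). Setting ∂π_M/∂q_M = 0: 256 - 9q_M - 4(q_X) = 0.
So q_X = (183 - 4q_M)/12 and q_M = (256 - 4q_X)/9.
Substituting one into the other gives q_X = 623/92 and q_M = 585/23.

6.77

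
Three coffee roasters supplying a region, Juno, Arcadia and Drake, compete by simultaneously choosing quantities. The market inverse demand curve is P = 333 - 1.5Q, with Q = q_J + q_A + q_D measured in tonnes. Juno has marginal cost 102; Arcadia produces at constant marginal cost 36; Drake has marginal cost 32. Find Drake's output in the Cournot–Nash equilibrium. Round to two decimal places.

62.50

Juno's profit: π_J = (333 - 1.5Q)q_J - (102q_J). Setting ∂π_J/∂q_J = 0: 231 - 3q_J - (3/2)(q_A + q_D) = 0.
Arcadia's first-order condition: 297 - 3q_A - (3/2)(q_J + q_D) = 0.
Drake's first-order condition: 301 - 3q_D - (3/2)(q_J + q_A) = 0.
Adding the 3 conditions: 829 − 3Q − 3Q = 0, i.e. Q = 829/6.
Back-substituting: q_J = (231 − 829/4)/(3/2) = 95/6, q_A = (297 − 829/4)/(3/2) = 359/6, q_D = (301 − 829/4)/(3/2) = 125/2.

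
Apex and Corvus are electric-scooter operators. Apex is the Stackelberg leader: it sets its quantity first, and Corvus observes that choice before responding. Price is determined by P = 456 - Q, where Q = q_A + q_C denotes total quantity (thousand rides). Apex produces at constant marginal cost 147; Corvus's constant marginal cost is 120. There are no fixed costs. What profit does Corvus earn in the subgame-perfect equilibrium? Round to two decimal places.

The follower Corvus best-responds to any q_A: π_C = (456 - Q)q_C - 120q_C.
Follower FOC: 336 - q_A - 2q_C = 0, so q_C(q_A) = (336 - q_A)/2.
The leader anticipates this reaction. Substituting into P = 456 - Q gives P = 288 - (1/2)q_A, so π_A = (288 - (1/2)q_A)q_A - 147q_A.
Maximising: ∂π_A/∂q_A = 141 - q_A = 0, giving q_A = 141.
Then q_C = (336 - 141)/2 = 195/2.
Price P = 456 - 477/2 = 435/2.
Corvus's profit: (435/2 - 120)·(195/2) = 9506.2500.

9506.25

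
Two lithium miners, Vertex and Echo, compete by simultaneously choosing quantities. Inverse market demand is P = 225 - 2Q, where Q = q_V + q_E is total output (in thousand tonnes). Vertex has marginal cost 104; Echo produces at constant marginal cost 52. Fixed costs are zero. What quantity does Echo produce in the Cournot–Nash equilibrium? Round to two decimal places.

Vertex's profit: π_V = (225 - 2Q)q_V - (104q_V). Setting ∂π_V/∂q_V = 0: 121 - 4q_V - 2(q_E) = 0.
Echo's profit: π_E = (225 - 2Q)q_E - (52q_E). Setting ∂π_E/∂q_E = 0: 173 - 4q_E - 2(q_V) = 0.
Rearranging gives the reaction functions q_V = (121 - 2q_E)/4 and q_E = (173 - 2q_V)/4.
Solving the pair: q_V = 23/2, q_E = 75/2.

37.50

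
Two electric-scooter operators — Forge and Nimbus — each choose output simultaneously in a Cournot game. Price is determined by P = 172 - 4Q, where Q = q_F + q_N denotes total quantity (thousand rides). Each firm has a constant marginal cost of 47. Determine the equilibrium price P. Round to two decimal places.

A representative firm's profit is π_i = q_i(172 - 4Q) - 47q_i.
Setting ∂π_i/∂q_i = 0 with rivals' quantities fixed: 125 - 8q_i - 4q_j = 0.
By symmetry each firm produces the same amount; substituting q_j = q_i yields q_i = 125/12.
Total output Q = 125/6, so price P = 172 - 4·(125/6) = 266/3.

88.67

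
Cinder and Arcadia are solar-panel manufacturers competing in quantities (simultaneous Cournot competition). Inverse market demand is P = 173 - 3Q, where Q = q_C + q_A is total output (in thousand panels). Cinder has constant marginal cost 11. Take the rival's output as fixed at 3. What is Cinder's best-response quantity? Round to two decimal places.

With the rival's output fixed at 3, Cinder's profit is π_C = (173 - 3·3 - 3q_C)q_C - (11q_C) = (164 - 3q_C)q_C - (11q_C).
∂π_C/∂q_C = 153 - 6q_C = 0, so q_C = 51/2.

25.50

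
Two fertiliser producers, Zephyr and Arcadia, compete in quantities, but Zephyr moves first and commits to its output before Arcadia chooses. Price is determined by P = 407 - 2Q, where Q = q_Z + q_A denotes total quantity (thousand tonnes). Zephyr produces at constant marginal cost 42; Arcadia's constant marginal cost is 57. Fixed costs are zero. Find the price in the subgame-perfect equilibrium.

137

Solve by backward induction. Given q_Z, the follower Arcadia maximises π_A = (407 - 2q_Z - 2q_A)q_A - 57q_A.
∂π_A/∂q_A = 350 - 2q_Z - 4q_A = 0 gives the reaction function q_A = (350 - 2q_Z)/4.
The leader anticipates this reaction. Substituting into P = 407 - 2Q gives P = 232 - q_Z, so π_Z = (232 - q_Z)q_Z - 42q_Z.
The leader's first-order condition 190 - 2q_Z = 0 yields q_Z = 95.
Then q_A = (350 - 2·95)/4 = 40.
Total output Q = 135, so price P = 407 - 2·135 = 137.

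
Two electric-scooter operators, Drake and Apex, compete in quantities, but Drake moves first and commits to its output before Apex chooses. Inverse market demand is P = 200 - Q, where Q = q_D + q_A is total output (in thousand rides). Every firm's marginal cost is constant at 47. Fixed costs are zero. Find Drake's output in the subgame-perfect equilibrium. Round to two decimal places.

The follower Apex best-responds to any q_D: π_A = (200 - Q)q_A - 47q_A.
∂π_A/∂q_A = 153 - q_D - 2q_A = 0 gives the reaction function q_A = (153 - q_D)/2.
Drake substitutes q_A(q_D) into its own profit: π_D = q_D(200 - q_D - (153 - q_D)/2) - 47q_D = (247/2 - (1/2)q_D)q_D - 47q_D.
Maximising: ∂π_D/∂q_D = 153/2 - q_D = 0, giving q_D = 153/2.
Then q_A = (153 - 153/2)/2 = 153/4.

76.50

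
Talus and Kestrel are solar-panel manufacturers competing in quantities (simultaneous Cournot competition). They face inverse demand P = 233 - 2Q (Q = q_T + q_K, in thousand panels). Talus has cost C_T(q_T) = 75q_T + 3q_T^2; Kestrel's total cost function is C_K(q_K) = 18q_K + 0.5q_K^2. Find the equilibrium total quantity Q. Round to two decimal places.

Talus's profit: π_T = (233 - 2Q)q_T - (75q_T + 3q_T²). Setting ∂π_T/∂q_T = 0: 158 - 10q_T - 2(q_K) = 0.
Kestrel's first-order condition: 215 - 5q_K - 2(q_T) = 0.
Rearranging gives the reaction functions q_T = (158 - 2q_K)/10 and q_K = (215 - 2q_T)/5.
Solving the pair: q_T = 180/23, q_K = 917/23.
Total output Q = 180/23 + 917/23 = 1097/23.

47.70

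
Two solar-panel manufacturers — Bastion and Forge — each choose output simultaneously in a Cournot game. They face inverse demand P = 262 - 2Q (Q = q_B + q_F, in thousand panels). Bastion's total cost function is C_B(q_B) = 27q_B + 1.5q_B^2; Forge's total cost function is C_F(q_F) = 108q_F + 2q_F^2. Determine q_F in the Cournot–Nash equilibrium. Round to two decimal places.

11.69

Bastion's profit: π_B = (262 - 2Q)q_B - (27q_B + (3/2)q_B²). Setting ∂π_B/∂q_B = 0: 235 - 7q_B - 2(q_F) = 0.
Forge's first-order condition: 154 - 8q_F - 2(q_B) = 0.
Rearranging gives the reaction functions q_B = (235 - 2q_F)/7 and q_F = (154 - 2q_B)/8.
Substituting one into the other gives q_B = 393/13 and q_F = 152/13.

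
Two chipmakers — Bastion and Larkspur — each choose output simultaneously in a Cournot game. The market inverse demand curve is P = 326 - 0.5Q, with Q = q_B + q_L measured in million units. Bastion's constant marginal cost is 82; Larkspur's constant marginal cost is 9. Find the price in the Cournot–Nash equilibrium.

139

Bastion's profit: π_B = (326 - 0.5Q)q_B - (82q_B). Setting ∂π_B/∂q_B = 0: 244 - q_B - (1/2)(q_L) = 0.
Larkspur's profit: π_L = (326 - 0.5Q)q_L - (9q_L). Setting ∂π_L/∂q_L = 0: 317 - q_L - (1/2)(q_B) = 0.
Rearranging gives the reaction functions q_B = (244 - (1/2)q_L) and q_L = (317 - (1/2)q_B).
Solving the pair: q_B = 114, q_L = 260.
Total output Q = 374, so price P = 326 - (1/2)·374 = 139.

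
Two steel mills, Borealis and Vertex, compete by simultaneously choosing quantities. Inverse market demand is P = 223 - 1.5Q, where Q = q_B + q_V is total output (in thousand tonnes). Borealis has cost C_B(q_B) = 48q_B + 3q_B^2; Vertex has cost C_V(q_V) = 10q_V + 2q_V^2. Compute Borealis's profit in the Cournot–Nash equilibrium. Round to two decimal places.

Borealis's profit: π_B = (223 - 1.5Q)q_B - (48q_B + 3q_B²). Setting ∂π_B/∂q_B = 0: 175 - 9q_B - (3/2)(q_V) = 0.
Vertex's profit: π_V = (223 - 1.5Q)q_V - (10q_V + 2q_V²). Setting ∂π_V/∂q_V = 0: 213 - 7q_V - (3/2)(q_B) = 0.
So q_B = (175 - (3/2)q_V)/9 and q_V = (213 - (3/2)q_B)/7.
Substituting one into the other gives q_B = 14.9053 and q_V = 27.2346.
Price P = 223 - (3/2)·42.1399 = 159.7901.
Borealis's profit: 159.7901·14.9053 - 48·14.9053 - 3·14.9053² = 999.7625.

999.76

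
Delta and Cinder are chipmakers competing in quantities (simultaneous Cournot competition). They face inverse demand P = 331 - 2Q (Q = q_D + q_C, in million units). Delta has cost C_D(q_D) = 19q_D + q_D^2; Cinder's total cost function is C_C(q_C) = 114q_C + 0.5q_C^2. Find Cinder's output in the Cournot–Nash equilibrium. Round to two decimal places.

26.08

Delta's profit: π_D = (331 - 2Q)q_D - (19q_D + q_D²). Setting ∂π_D/∂q_D = 0: 312 - 6q_D - 2(q_C) = 0.
Cinder's profit: π_C = (331 - 2Q)q_C - (114q_C + (1/2)q_C²). Setting ∂π_C/∂q_C = 0: 217 - 5q_C - 2(q_D) = 0.
Best responses: q_D = (312 - 2q_C)/6, q_C = (217 - 2q_D)/5.
Substituting one into the other gives q_D = 563/13 and q_C = 339/13.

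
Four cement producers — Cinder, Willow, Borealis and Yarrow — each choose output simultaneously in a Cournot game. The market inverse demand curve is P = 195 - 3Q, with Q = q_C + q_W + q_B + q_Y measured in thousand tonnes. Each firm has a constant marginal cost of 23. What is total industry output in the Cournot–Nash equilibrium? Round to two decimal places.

45.87

Each firm earns π_i = (195 - 3Q)q_i - 23q_i.
First-order condition (treating rivals' output as given): 172 - 6q_i - 3·Σ_{j≠i} q_j = 0.
With identical firms every q_j equals q_i, so Σ_{j≠i} q_j = 3q_i and 172 = 15q_i, giving q_i = 172/15.
Total output Q = 172/15 + 172/15 + 172/15 + 172/15 = 688/15.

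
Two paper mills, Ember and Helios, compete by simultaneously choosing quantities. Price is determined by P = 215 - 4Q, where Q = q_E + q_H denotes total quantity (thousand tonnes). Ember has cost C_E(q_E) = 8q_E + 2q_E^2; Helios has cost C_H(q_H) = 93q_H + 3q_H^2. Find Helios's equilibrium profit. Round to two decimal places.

Ember's profit: π_E = (215 - 4Q)q_E - (8q_E + 2q_E²). Setting ∂π_E/∂q_E = 0: 207 - 12q_E - 4(q_H) = 0.
Helios's first-order condition: 122 - 14q_H - 4(q_E) = 0.
So q_E = (207 - 4q_H)/12 and q_H = (122 - 4q_E)/14.
Solving the pair: q_E = 1205/76, q_H = 159/38.
Price P = 215 - 4·(1523/76) = 134.8421.
Helios's profit: 134.8421·(159/38) - 93·(159/38) - 3(159/38)² = 122.5533.

122.55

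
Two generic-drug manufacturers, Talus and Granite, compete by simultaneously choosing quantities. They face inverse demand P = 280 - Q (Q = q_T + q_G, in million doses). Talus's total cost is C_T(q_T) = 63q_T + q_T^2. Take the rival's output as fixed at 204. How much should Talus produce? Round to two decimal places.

With the rival's output fixed at 204, Talus's profit is π_T = (280 - 204 - q_T)q_T - (63q_T + q_T²) = (76 - q_T)q_T - (63q_T + q_T²).
∂π_T/∂q_T = 13 - 4q_T = 0, so q_T = 13/4.

3.25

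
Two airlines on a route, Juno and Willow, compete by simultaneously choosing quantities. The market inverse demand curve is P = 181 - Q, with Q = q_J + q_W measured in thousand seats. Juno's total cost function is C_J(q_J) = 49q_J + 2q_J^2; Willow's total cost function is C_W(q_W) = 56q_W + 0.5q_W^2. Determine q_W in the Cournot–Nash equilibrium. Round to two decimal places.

Juno's profit: π_J = (181 - Q)q_J - (49q_J + 2q_J²). Setting ∂π_J/∂q_J = 0: 132 - 6q_J - (q_W) = 0.
Willow's first-order condition: 125 - 3q_W - (q_J) = 0.
So q_J = (132 - q_W)/6 and q_W = (125 - q_J)/3.
Substituting one into the other gives q_J = 271/17 and q_W = 618/17.

36.35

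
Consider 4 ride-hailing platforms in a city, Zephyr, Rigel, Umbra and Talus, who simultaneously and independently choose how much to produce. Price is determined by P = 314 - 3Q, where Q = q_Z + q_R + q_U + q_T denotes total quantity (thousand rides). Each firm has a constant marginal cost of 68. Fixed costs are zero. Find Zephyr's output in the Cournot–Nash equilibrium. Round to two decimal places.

A representative firm's profit is π_i = q_i(314 - 3Q) - 68q_i.
First-order condition (treating rivals' output as given): 246 - 6q_i - 3·Σ_{j≠i} q_j = 0.
With identical firms every q_j equals q_i, so Σ_{j≠i} q_j = 3q_i and 246 = 15q_i, giving q_i = 82/5.

16.40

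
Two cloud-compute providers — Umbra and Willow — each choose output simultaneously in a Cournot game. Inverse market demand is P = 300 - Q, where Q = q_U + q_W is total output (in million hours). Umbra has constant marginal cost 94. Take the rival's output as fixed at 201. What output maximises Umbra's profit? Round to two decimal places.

2.50

With the rival's output fixed at 201, Umbra's profit is π_U = (300 - 201 - q_U)q_U - (94q_U) = (99 - q_U)q_U - (94q_U).
∂π_U/∂q_U = 5 - 2q_U = 0, so q_U = 5/2.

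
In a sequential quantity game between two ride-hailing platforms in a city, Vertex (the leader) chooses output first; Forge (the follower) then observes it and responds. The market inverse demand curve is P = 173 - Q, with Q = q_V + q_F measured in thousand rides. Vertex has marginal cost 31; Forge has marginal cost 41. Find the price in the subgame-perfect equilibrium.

69

The follower Forge best-responds to any q_V: π_F = (173 - Q)q_F - 41q_F.
∂π_F/∂q_F = 132 - q_V - 2q_F = 0 gives the reaction function q_F = (132 - q_V)/2.
The leader anticipates this reaction. Substituting into P = 173 - Q gives P = 107 - (1/2)q_V, so π_V = (107 - (1/2)q_V)q_V - 31q_V.
Leader FOC: 76 - q_V = 0, so q_V = 76.
Then q_F = (132 - 76)/2 = 28.
Total output Q = 104, so price P = 173 - 104 = 69.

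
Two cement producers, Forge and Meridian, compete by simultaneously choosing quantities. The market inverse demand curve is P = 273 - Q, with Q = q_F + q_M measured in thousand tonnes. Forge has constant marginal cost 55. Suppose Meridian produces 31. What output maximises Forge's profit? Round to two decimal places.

With the rival's output fixed at 31, Forge's profit is π_F = (273 - 31 - q_F)q_F - (55q_F) = (242 - q_F)q_F - (55q_F).
∂π_F/∂q_F = 187 - 2q_F = 0, so q_F = 187/2.

93.50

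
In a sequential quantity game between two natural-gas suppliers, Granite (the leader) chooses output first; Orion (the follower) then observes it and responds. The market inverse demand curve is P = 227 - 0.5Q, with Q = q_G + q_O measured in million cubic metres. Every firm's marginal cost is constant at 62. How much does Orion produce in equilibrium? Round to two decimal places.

82.50

The follower Orion best-responds to any q_G: π_O = (227 - 0.5Q)q_O - 62q_O.
Setting the follower's marginal profit to zero, 165 - (1/2)q_G - q_O = 0, i.e. q_O = (165 - (1/2)q_G).
Granite substitutes q_O(q_G) into its own profit: π_G = q_G(227 - (1/2)q_G - (165 - (1/2)q_G)/2) - 62q_G = (289/2 - (1/4)q_G)q_G - 62q_G.
Leader FOC: 165/2 - (1/2)q_G = 0, so q_G = 165.
Then q_O = (165 - (1/2)·165) = 165/2.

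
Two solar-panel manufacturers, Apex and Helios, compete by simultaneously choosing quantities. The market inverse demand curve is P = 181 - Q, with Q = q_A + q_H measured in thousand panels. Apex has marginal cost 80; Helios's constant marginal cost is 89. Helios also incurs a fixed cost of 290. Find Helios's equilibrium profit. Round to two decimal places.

Apex's profit: π_A = (181 - Q)q_A - (80q_A). Setting ∂π_A/∂q_A = 0: 101 - 2q_A - (q_H) = 0.
Helios's first-order condition: 92 - 2q_H - (q_A) = 0.
So q_A = (101 - q_H)/2 and q_H = (92 - q_A)/2.
Solving the pair: q_A = 110/3, q_H = 83/3.
Price P = 181 - 193/3 = 350/3.
Helios's profit: (350/3 - 89)·(83/3) - 290 = 475.4444.

475.44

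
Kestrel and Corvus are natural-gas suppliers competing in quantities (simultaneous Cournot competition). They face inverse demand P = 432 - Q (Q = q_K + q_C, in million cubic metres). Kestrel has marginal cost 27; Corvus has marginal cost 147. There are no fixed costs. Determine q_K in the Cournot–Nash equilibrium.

Kestrel's profit: π_K = (432 - Q)q_K - (27q_K). Setting ∂π_K/∂q_K = 0: 405 - 2q_K - (q_C) = 0.
Corvus's profit: π_C = (432 - Q)q_C - (147q_C). Setting ∂π_C/∂q_C = 0: 285 - 2q_C - (q_K) = 0.
So q_K = (405 - q_C)/2 and q_C = (285 - q_K)/2.
Solving the pair: q_K = 175, q_C = 55.

175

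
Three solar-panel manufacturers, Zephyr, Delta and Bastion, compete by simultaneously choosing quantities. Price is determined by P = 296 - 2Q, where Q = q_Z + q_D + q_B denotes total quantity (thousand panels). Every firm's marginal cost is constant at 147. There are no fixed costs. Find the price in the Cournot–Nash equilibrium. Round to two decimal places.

A representative firm's profit is π_i = q_i(296 - 2Q) - 147q_i.
Setting ∂π_i/∂q_i = 0 with rivals' quantities fixed: 149 - 4q_i - 2·Σ_{j≠i} q_j = 0.
With identical firms every q_j equals q_i, so Σ_{j≠i} q_j = 2q_i and 149 = 8q_i, giving q_i = 149/8.
Total output Q = 447/8, so price P = 296 - 2·(447/8) = 737/4.

184.25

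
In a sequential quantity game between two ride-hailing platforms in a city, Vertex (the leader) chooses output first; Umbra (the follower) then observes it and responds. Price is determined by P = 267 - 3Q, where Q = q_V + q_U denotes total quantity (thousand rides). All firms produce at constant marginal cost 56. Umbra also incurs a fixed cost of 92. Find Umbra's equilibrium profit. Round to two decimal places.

835.52

Solve by backward induction. Given q_V, the follower Umbra maximises π_U = (267 - 3q_V - 3q_U)q_U - 56q_U.
Follower FOC: 211 - 3q_V - 6q_U = 0, so q_U(q_V) = (211 - 3q_V)/6.
Vertex substitutes q_U(q_V) into its own profit: π_V = q_V(267 - 3q_V - (211 - 3q_V)/2) - 56q_V = (323/2 - (3/2)q_V)q_V - 56q_V.
Leader FOC: 211/2 - 3q_V = 0, so q_V = 211/6.
Then q_U = (211 - 3·(211/6))/6 = 211/12.
Price P = 267 - 3·(211/4) = 435/4.
Umbra's profit: (435/4 - 56)·(211/12) - 92 = 835.5208.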